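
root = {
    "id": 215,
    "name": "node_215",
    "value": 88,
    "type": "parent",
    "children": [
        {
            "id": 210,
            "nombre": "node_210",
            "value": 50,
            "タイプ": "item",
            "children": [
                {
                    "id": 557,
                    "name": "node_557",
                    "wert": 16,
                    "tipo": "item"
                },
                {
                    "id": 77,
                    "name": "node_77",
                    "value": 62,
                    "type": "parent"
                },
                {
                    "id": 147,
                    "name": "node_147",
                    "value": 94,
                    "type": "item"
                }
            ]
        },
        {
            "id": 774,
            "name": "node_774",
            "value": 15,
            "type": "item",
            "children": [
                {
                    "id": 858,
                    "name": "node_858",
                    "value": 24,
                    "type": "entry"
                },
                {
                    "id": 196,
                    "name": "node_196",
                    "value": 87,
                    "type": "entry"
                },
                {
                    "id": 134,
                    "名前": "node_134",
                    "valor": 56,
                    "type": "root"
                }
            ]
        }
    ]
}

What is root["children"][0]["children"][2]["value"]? 94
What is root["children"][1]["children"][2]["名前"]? "node_134"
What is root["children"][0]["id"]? 210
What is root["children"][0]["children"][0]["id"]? 557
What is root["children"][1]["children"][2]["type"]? "root"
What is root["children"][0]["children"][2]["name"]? "node_147"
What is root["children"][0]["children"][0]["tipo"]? "item"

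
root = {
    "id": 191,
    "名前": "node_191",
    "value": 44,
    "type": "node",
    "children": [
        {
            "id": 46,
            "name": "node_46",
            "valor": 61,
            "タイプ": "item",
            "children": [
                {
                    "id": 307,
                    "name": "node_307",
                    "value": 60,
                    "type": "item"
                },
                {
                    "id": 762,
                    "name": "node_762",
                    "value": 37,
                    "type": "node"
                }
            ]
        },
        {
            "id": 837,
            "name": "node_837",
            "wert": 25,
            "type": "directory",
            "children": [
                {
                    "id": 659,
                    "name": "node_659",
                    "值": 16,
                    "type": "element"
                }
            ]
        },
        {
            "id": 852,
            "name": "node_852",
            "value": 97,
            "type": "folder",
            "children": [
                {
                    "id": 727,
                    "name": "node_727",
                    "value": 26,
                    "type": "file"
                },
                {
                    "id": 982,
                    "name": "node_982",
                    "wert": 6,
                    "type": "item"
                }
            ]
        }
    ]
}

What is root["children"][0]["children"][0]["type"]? "item"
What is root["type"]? "node"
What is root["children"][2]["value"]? 97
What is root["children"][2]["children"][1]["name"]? "node_982"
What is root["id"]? 191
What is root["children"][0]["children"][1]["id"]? 762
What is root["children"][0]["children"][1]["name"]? "node_762"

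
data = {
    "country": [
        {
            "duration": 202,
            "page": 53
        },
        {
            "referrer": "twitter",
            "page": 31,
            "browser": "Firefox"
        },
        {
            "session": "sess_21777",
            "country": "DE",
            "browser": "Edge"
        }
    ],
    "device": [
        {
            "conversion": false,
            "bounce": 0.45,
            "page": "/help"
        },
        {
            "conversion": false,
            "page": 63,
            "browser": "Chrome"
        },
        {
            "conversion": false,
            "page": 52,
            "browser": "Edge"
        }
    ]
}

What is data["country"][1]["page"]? 31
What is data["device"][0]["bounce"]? 0.45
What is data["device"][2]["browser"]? "Edge"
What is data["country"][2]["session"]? "sess_21777"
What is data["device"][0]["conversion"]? False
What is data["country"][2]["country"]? "DE"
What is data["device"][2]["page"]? 52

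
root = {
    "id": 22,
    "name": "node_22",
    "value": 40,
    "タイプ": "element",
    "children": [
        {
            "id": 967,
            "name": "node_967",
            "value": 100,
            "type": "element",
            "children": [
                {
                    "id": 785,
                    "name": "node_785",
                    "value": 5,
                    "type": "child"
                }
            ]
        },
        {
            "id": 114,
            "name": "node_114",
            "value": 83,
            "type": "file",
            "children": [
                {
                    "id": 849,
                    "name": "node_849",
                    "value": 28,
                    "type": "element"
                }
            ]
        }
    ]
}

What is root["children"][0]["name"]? "node_967"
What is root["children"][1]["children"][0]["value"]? 28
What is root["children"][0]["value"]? 100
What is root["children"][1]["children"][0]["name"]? "node_849"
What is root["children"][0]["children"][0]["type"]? "child"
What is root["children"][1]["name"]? "node_114"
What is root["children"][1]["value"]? 83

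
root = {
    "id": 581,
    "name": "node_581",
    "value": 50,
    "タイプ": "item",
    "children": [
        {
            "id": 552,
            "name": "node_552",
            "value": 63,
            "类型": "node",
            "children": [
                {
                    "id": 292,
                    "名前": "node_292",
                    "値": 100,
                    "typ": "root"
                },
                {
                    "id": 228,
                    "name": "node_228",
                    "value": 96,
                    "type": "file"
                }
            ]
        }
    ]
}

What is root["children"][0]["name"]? "node_552"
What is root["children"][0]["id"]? 552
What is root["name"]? "node_581"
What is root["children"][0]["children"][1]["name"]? "node_228"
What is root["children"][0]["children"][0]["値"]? 100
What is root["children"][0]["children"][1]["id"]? 228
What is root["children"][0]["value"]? 63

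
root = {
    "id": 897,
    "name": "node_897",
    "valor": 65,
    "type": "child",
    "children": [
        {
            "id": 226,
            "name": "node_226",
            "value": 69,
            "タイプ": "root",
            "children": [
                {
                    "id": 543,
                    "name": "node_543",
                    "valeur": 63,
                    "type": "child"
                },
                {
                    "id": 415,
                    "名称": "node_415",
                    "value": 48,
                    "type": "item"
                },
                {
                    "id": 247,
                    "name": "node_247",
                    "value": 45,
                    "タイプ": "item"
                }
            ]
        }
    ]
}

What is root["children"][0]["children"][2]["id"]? 247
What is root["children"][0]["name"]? "node_226"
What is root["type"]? "child"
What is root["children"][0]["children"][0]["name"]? "node_543"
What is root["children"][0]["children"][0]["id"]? 543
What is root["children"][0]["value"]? 69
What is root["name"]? "node_897"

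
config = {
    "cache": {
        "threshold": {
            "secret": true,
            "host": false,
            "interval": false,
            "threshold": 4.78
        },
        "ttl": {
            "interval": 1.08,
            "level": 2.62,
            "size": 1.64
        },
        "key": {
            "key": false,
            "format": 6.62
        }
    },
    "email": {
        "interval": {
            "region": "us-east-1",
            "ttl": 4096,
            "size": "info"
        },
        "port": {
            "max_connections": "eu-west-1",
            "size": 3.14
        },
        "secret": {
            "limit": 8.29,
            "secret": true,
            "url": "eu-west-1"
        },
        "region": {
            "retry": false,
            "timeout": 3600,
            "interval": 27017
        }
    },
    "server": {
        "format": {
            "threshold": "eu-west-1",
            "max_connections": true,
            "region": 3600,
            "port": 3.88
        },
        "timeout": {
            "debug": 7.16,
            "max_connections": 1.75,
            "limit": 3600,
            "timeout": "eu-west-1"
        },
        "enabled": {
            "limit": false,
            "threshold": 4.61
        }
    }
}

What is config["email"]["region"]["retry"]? False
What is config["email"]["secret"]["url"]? "eu-west-1"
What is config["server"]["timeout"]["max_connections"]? 1.75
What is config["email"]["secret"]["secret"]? True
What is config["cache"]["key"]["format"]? 6.62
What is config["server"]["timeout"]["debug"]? 7.16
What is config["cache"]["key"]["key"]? False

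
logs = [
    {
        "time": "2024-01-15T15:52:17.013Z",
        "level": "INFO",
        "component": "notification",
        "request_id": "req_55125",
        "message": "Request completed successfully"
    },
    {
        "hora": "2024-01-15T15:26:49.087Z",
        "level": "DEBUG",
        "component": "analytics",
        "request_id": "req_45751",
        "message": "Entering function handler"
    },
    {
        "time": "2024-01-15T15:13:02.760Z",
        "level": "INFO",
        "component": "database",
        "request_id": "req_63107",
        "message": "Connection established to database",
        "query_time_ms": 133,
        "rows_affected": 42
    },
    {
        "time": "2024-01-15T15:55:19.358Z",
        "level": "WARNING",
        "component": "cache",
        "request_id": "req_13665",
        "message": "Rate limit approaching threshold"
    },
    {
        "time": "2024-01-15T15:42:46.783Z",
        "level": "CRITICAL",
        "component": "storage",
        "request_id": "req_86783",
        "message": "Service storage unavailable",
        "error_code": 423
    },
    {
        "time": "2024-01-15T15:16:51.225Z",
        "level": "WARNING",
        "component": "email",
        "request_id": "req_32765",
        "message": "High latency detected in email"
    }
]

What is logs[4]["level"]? "CRITICAL"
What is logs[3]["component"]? "cache"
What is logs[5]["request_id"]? "req_32765"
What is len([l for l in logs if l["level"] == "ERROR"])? 0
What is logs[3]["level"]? "WARNING"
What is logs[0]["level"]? "INFO"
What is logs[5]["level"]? "WARNING"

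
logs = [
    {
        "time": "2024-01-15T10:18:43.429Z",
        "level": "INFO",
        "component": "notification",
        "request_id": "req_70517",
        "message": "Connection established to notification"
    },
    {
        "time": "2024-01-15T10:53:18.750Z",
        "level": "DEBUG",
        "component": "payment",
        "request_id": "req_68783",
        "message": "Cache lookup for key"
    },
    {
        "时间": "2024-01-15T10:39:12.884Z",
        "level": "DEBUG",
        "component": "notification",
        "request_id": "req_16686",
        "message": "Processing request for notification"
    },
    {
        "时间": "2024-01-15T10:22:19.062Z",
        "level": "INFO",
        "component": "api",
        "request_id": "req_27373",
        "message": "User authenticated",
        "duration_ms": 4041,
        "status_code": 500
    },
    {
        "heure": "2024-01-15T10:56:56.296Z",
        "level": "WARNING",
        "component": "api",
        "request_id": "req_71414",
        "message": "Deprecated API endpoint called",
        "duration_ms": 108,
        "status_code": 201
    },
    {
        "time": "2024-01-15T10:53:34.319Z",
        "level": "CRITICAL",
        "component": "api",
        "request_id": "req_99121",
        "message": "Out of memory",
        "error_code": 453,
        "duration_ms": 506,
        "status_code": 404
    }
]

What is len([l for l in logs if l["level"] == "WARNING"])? 1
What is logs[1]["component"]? "payment"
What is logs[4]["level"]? "WARNING"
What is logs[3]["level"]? "INFO"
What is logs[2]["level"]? "DEBUG"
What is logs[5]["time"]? "2024-01-15T10:53:34.319Z"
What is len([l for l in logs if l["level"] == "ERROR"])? 0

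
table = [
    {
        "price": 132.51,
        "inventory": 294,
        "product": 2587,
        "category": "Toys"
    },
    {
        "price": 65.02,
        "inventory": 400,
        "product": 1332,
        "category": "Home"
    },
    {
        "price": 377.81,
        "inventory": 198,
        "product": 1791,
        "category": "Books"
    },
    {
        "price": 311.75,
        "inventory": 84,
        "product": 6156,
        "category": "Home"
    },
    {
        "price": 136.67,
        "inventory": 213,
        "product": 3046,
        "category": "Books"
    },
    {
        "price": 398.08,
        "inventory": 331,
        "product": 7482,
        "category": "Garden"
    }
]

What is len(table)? 6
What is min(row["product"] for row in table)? 1332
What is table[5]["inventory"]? 331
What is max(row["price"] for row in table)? 398.08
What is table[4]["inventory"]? 213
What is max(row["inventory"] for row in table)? 400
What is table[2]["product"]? 1791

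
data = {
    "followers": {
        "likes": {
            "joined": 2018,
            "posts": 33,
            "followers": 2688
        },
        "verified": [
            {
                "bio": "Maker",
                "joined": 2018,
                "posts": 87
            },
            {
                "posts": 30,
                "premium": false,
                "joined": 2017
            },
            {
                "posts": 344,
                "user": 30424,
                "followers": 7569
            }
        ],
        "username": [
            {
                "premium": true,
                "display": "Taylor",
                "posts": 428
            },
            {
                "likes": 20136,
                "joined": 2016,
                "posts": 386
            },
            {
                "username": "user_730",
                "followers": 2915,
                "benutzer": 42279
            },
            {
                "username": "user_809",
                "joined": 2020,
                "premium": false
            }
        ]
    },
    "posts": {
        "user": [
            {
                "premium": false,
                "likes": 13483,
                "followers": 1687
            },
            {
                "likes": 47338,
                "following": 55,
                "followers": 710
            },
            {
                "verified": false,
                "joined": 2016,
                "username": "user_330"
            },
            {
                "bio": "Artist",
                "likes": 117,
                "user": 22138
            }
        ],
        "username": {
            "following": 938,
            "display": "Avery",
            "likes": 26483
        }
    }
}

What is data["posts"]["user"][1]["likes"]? 47338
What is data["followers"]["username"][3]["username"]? "user_809"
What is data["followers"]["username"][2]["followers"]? 2915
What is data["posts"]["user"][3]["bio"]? "Artist"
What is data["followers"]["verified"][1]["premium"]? False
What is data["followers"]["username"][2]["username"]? "user_730"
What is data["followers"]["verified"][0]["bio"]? "Maker"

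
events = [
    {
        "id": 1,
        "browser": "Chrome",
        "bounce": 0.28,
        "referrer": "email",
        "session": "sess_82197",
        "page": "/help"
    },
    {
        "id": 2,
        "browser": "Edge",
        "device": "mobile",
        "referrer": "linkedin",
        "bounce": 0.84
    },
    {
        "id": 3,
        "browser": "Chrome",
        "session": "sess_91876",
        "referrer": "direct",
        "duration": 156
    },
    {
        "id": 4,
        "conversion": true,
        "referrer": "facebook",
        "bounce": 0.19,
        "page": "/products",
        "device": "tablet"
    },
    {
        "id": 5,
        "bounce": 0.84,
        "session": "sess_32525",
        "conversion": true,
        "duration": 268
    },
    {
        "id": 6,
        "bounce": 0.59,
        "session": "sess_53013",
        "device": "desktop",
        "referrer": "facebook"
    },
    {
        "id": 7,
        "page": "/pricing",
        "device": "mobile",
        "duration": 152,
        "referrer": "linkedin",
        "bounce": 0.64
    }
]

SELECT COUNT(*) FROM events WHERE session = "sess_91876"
1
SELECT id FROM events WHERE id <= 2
[1, 2]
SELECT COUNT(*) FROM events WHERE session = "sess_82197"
1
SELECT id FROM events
[1, 2, 3, 4, 5, 6, 7]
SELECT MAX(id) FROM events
7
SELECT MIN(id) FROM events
1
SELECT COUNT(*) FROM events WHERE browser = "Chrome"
2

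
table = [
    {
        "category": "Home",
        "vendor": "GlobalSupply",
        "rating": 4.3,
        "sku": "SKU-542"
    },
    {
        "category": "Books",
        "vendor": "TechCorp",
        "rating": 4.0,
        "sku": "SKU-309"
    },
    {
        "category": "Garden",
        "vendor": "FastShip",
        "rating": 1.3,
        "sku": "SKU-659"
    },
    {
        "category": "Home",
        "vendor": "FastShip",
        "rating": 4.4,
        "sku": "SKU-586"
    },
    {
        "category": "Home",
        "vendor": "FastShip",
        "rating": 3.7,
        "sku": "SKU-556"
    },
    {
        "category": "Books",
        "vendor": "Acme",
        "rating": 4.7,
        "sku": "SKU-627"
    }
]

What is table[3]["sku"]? "SKU-586"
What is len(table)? 6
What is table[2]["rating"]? 1.3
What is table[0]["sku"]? "SKU-542"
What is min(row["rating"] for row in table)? 1.3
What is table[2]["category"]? "Garden"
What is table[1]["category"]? "Books"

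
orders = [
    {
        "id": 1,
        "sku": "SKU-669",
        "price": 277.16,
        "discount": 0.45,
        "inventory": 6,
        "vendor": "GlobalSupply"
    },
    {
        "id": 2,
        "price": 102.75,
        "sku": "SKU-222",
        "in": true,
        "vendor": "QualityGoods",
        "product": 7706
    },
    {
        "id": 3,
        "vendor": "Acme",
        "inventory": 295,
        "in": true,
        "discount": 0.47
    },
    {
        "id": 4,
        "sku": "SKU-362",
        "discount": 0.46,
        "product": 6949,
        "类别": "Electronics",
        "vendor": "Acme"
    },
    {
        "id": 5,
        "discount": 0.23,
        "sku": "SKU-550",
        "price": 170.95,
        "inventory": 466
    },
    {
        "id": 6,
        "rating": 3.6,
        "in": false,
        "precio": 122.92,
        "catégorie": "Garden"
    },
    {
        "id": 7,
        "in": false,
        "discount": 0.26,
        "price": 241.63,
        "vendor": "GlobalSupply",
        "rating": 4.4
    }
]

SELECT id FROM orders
[1, 2, 3, 4, 5, 6, 7]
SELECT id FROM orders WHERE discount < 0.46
[1, 5, 7]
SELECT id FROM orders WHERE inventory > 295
[5]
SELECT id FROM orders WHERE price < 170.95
[2]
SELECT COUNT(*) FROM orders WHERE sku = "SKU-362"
1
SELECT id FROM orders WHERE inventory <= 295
[1, 3]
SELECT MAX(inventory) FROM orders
466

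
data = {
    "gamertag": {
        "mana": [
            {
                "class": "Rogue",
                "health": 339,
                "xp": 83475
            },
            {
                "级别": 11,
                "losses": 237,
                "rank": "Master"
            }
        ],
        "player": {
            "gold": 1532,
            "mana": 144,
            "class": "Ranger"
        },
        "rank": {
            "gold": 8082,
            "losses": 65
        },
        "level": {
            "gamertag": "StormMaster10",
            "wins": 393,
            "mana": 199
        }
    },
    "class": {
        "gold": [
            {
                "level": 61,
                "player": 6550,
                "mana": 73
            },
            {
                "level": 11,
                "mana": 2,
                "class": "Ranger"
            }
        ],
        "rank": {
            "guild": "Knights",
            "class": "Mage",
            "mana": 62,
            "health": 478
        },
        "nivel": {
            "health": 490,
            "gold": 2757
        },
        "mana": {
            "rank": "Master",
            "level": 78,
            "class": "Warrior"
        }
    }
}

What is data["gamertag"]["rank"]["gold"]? 8082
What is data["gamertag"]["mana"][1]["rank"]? "Master"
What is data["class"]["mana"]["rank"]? "Master"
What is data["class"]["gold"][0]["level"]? 61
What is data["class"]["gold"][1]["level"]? 11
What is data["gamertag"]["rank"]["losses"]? 65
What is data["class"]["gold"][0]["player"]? 6550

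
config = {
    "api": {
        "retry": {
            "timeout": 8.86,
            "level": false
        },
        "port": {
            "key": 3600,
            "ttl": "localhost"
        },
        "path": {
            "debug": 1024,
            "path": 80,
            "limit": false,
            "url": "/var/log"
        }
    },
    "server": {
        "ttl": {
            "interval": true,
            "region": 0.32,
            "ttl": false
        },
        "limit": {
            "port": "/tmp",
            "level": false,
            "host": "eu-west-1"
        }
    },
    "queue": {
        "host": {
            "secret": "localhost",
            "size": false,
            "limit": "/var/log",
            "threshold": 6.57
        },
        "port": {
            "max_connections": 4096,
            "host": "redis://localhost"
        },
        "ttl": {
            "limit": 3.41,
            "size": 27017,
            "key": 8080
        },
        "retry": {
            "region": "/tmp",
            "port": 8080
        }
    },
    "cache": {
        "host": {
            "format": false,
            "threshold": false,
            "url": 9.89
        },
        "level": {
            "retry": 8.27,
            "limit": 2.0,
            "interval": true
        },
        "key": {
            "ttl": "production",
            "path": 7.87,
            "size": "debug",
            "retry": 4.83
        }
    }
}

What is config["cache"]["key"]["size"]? "debug"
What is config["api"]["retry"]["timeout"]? 8.86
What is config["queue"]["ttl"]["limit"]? 3.41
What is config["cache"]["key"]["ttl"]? "production"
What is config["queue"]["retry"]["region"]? "/tmp"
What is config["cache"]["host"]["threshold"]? False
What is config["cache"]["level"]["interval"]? True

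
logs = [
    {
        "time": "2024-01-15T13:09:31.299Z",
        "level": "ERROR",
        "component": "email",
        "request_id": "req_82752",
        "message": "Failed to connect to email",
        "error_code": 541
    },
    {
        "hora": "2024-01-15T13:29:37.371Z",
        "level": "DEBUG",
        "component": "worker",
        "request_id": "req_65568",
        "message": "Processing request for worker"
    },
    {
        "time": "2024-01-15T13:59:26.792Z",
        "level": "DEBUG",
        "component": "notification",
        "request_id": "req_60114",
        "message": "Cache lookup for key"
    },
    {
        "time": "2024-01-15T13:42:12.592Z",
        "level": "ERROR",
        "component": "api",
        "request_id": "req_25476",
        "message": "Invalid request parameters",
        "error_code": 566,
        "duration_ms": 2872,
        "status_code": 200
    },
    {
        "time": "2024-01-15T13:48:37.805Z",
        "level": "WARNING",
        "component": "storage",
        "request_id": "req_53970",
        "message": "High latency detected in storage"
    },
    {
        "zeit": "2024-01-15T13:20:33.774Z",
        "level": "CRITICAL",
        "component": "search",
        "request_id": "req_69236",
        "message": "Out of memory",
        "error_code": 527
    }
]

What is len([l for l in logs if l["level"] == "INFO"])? 0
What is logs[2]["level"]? "DEBUG"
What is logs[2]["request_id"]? "req_60114"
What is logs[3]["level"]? "ERROR"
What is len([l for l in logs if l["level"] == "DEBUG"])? 2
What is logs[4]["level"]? "WARNING"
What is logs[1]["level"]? "DEBUG"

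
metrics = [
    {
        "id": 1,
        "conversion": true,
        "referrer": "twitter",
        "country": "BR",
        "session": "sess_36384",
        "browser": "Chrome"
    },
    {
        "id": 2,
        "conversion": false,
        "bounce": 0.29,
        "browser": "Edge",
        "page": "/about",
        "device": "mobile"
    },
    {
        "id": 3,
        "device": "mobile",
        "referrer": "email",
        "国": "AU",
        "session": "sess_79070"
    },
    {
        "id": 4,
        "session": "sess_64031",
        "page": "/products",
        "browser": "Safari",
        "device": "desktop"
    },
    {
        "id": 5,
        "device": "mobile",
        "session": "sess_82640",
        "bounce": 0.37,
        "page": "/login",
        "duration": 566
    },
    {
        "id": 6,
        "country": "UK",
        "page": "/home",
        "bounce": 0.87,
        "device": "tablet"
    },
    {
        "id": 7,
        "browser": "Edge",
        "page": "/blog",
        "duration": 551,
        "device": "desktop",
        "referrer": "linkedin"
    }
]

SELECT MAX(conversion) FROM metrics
True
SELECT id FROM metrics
[1, 2, 3, 4, 5, 6, 7]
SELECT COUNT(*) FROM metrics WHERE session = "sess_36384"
1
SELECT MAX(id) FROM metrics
7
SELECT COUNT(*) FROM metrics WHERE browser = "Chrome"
1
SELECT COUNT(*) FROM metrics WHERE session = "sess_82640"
1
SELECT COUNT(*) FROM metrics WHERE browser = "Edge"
2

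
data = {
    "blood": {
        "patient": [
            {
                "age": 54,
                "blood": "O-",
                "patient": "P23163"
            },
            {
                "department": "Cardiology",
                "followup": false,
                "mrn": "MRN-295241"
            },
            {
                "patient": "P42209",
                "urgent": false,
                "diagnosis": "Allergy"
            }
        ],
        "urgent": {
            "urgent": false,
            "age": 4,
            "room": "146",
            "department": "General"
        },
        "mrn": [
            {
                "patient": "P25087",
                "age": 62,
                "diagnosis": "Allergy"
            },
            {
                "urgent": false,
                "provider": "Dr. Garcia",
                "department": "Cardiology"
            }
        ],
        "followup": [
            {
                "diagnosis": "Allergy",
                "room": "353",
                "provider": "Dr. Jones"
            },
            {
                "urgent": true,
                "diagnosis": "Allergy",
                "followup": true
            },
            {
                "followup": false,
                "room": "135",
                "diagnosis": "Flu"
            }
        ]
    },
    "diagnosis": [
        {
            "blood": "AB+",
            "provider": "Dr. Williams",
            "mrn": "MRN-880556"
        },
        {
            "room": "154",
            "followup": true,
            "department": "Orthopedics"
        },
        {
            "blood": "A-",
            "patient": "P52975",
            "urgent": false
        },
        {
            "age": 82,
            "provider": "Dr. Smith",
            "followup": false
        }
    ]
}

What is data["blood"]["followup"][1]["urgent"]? True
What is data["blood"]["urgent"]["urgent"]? False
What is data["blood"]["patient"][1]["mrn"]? "MRN-295241"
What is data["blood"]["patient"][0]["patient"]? "P23163"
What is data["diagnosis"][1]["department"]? "Orthopedics"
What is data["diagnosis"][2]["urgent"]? False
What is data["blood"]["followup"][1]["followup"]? True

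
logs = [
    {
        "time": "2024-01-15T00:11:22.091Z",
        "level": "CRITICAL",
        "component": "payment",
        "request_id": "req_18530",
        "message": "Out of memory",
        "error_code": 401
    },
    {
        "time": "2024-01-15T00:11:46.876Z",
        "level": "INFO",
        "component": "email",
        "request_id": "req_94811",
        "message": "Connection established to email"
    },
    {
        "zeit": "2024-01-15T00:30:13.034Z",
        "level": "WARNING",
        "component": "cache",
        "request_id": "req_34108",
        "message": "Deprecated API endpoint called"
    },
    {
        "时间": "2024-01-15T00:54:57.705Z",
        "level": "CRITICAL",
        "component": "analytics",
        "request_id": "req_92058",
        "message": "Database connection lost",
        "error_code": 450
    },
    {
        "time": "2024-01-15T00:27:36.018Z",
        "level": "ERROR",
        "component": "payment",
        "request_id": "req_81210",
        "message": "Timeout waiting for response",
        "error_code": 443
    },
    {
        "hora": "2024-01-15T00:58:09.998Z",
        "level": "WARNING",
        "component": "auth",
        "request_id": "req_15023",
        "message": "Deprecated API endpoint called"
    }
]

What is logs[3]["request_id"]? "req_92058"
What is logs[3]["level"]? "CRITICAL"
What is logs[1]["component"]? "email"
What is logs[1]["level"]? "INFO"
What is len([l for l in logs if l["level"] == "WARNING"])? 2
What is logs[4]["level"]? "ERROR"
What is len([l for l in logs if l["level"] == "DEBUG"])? 0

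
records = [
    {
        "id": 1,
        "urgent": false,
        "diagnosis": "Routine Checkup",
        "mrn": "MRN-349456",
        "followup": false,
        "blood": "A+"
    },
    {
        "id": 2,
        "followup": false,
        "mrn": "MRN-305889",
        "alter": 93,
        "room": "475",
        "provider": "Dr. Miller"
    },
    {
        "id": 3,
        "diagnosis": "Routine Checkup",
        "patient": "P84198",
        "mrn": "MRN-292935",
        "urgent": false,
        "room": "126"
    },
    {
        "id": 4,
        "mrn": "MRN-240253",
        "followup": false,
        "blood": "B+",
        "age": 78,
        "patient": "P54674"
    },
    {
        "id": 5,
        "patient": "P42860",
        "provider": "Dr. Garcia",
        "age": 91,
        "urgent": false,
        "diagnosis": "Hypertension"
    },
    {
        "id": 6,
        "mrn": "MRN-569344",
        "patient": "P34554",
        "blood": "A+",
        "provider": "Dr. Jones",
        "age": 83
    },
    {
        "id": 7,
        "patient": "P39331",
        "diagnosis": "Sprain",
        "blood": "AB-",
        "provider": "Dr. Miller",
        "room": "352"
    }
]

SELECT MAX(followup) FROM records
False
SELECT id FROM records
[1, 2, 3, 4, 5, 6, 7]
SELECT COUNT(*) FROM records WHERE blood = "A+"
2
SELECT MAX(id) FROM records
7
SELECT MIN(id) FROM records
1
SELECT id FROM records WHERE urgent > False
[]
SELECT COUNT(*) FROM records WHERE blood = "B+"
1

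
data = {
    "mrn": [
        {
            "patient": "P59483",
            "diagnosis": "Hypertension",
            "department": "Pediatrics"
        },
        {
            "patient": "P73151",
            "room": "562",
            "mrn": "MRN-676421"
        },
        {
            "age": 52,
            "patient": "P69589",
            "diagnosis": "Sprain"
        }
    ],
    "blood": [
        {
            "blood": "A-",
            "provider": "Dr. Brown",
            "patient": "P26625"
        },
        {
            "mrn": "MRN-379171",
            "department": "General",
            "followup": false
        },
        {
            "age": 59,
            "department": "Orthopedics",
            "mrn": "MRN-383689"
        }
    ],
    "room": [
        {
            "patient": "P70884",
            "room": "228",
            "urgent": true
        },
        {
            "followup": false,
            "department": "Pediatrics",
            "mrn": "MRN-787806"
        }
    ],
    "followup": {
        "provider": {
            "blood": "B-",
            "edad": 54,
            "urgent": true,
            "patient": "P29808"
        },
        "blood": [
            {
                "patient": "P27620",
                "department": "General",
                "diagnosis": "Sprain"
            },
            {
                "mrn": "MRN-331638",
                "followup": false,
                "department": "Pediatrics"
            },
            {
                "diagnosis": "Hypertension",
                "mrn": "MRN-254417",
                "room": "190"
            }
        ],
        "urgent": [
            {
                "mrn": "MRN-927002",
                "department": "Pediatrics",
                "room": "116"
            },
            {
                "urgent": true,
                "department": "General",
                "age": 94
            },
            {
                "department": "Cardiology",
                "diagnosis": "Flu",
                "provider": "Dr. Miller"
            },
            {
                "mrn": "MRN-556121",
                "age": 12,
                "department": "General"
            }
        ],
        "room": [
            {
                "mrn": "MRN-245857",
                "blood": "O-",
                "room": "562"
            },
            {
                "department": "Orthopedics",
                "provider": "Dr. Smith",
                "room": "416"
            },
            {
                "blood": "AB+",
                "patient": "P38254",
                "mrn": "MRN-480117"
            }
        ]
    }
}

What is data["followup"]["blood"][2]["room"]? "190"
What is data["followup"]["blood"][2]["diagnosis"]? "Hypertension"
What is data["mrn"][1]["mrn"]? "MRN-676421"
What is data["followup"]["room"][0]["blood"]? "O-"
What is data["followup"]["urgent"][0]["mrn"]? "MRN-927002"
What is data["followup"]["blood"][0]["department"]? "General"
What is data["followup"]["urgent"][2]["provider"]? "Dr. Miller"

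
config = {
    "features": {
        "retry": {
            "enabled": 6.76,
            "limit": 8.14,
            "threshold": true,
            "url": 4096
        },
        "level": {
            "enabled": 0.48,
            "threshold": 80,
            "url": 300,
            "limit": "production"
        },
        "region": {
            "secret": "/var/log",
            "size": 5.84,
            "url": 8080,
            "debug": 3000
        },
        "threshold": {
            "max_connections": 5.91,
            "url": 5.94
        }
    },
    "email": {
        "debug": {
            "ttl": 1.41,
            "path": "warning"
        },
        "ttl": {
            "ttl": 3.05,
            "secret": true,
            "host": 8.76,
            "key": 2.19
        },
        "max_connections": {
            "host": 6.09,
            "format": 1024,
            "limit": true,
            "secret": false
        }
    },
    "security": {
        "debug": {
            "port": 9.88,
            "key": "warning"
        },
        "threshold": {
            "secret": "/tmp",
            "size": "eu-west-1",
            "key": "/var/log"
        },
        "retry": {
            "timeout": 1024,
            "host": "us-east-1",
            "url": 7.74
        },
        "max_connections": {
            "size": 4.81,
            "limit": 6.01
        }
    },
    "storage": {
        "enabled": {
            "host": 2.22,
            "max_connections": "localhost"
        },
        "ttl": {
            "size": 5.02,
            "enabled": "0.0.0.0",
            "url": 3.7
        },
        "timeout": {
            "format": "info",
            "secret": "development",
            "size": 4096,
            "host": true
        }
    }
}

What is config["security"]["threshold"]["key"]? "/var/log"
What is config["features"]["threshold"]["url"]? 5.94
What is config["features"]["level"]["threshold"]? 80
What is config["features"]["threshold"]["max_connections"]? 5.91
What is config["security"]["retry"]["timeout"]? 1024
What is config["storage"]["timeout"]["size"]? 4096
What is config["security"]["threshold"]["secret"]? "/tmp"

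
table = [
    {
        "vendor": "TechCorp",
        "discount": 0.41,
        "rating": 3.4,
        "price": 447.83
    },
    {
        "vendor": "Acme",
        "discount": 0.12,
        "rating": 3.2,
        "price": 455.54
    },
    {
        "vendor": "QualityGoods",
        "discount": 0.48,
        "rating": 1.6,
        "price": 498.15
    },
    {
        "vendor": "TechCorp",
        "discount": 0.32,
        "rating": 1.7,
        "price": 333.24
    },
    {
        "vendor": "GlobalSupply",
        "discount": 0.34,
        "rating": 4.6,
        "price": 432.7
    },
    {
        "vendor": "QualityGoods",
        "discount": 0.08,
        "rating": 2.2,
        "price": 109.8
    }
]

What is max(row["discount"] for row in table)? 0.48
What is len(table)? 6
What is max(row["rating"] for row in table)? 4.6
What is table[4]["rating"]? 4.6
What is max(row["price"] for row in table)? 498.15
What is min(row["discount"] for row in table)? 0.08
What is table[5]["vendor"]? "QualityGoods"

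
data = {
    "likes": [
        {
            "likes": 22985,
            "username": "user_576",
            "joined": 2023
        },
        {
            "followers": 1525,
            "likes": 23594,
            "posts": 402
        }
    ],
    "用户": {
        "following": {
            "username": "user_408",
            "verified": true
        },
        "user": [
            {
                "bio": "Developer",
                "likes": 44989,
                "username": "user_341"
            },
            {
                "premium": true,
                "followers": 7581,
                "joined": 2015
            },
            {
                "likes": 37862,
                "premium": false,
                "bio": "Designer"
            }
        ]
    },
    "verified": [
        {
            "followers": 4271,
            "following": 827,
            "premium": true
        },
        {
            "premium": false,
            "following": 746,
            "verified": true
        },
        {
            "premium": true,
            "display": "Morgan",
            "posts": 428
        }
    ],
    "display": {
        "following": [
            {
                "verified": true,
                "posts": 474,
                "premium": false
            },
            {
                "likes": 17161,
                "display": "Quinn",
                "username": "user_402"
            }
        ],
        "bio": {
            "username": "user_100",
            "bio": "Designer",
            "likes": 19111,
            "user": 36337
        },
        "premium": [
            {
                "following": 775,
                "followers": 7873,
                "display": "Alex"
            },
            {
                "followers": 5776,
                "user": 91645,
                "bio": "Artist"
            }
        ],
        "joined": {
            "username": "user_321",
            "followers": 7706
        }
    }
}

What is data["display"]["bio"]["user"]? 36337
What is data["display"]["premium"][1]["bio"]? "Artist"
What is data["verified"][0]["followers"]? 4271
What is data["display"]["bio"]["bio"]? "Designer"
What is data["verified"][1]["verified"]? True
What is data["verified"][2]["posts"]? 428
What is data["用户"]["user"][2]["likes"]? 37862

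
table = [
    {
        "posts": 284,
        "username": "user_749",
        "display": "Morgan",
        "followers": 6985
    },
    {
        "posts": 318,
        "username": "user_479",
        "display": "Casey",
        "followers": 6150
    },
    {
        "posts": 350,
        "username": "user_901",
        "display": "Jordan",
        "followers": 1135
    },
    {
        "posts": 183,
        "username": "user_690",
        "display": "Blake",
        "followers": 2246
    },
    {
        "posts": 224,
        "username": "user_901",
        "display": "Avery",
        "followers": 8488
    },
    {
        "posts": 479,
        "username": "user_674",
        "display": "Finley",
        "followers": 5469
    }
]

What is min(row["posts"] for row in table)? 183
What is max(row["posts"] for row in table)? 479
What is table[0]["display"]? "Morgan"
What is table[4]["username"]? "user_901"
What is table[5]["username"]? "user_674"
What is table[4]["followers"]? 8488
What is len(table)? 6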